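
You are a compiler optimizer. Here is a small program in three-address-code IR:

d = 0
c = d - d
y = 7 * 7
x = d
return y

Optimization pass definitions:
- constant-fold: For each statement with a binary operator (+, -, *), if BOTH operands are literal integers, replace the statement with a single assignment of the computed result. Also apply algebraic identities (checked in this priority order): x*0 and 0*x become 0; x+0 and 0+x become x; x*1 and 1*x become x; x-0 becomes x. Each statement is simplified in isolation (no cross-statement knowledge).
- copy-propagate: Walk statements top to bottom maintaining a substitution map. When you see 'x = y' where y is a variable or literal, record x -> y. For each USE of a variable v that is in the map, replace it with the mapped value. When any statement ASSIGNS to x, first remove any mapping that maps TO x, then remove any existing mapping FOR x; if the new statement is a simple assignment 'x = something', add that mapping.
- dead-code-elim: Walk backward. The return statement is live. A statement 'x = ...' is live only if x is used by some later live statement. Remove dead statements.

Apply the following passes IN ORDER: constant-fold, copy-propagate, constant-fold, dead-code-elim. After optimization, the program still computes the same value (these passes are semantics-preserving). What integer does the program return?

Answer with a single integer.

Answer: 49

Derivation:
Initial IR:
  d = 0
  c = d - d
  y = 7 * 7
  x = d
  return y
After constant-fold (5 stmts):
  d = 0
  c = d - d
  y = 49
  x = d
  return y
After copy-propagate (5 stmts):
  d = 0
  c = 0 - 0
  y = 49
  x = 0
  return 49
After constant-fold (5 stmts):
  d = 0
  c = 0
  y = 49
  x = 0
  return 49
After dead-code-elim (1 stmts):
  return 49
Evaluate:
  d = 0  =>  d = 0
  c = d - d  =>  c = 0
  y = 7 * 7  =>  y = 49
  x = d  =>  x = 0
  return y = 49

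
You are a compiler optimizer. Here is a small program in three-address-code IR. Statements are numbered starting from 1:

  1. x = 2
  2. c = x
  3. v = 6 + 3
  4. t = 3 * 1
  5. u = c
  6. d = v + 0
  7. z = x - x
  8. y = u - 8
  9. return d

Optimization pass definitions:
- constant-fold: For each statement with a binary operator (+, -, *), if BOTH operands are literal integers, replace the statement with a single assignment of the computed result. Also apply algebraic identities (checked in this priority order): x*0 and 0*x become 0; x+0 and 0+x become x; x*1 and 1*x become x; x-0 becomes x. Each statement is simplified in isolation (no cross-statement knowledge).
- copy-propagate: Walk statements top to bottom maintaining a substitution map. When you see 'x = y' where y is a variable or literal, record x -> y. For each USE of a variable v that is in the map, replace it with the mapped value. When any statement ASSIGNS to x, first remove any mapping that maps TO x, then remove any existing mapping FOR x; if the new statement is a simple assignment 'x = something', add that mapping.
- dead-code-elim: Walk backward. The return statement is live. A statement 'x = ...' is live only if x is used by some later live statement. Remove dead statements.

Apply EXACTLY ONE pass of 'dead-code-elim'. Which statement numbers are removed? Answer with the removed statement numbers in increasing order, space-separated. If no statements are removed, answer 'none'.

Answer: 1 2 4 5 7 8

Derivation:
Backward liveness scan:
Stmt 1 'x = 2': DEAD (x not in live set [])
Stmt 2 'c = x': DEAD (c not in live set [])
Stmt 3 'v = 6 + 3': KEEP (v is live); live-in = []
Stmt 4 't = 3 * 1': DEAD (t not in live set ['v'])
Stmt 5 'u = c': DEAD (u not in live set ['v'])
Stmt 6 'd = v + 0': KEEP (d is live); live-in = ['v']
Stmt 7 'z = x - x': DEAD (z not in live set ['d'])
Stmt 8 'y = u - 8': DEAD (y not in live set ['d'])
Stmt 9 'return d': KEEP (return); live-in = ['d']
Removed statement numbers: [1, 2, 4, 5, 7, 8]
Surviving IR:
  v = 6 + 3
  d = v + 0
  return d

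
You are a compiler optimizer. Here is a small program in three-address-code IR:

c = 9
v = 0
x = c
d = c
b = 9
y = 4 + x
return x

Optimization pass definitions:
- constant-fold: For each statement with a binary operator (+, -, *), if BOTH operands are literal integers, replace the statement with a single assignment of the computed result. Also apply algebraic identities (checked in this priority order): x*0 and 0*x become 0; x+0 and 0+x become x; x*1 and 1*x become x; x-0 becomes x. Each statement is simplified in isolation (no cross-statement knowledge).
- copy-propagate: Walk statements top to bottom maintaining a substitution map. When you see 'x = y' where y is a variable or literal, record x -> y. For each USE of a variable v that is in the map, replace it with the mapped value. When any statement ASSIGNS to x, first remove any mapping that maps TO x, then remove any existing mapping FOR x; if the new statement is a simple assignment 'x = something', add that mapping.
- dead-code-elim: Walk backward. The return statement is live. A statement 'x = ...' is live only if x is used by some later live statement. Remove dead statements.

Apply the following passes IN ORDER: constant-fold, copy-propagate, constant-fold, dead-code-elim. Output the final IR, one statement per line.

Initial IR:
  c = 9
  v = 0
  x = c
  d = c
  b = 9
  y = 4 + x
  return x
After constant-fold (7 stmts):
  c = 9
  v = 0
  x = c
  d = c
  b = 9
  y = 4 + x
  return x
After copy-propagate (7 stmts):
  c = 9
  v = 0
  x = 9
  d = 9
  b = 9
  y = 4 + 9
  return 9
After constant-fold (7 stmts):
  c = 9
  v = 0
  x = 9
  d = 9
  b = 9
  y = 13
  return 9
After dead-code-elim (1 stmts):
  return 9

Answer: return 9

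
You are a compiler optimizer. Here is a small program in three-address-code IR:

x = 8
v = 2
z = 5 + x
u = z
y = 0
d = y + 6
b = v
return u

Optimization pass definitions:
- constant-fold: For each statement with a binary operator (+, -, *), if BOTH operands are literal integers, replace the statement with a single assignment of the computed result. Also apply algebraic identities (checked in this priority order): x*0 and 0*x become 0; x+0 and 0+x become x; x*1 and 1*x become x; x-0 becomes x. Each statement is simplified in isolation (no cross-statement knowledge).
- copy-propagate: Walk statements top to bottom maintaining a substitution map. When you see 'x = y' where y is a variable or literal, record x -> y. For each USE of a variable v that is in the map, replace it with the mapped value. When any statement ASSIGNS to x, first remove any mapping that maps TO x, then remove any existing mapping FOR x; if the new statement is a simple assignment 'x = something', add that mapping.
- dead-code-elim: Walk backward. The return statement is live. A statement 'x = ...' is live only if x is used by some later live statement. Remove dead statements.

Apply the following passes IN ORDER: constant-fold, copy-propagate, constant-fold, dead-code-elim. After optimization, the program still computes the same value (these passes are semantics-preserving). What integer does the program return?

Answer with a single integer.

Answer: 13

Derivation:
Initial IR:
  x = 8
  v = 2
  z = 5 + x
  u = z
  y = 0
  d = y + 6
  b = v
  return u
After constant-fold (8 stmts):
  x = 8
  v = 2
  z = 5 + x
  u = z
  y = 0
  d = y + 6
  b = v
  return u
After copy-propagate (8 stmts):
  x = 8
  v = 2
  z = 5 + 8
  u = z
  y = 0
  d = 0 + 6
  b = 2
  return z
After constant-fold (8 stmts):
  x = 8
  v = 2
  z = 13
  u = z
  y = 0
  d = 6
  b = 2
  return z
After dead-code-elim (2 stmts):
  z = 13
  return z
Evaluate:
  x = 8  =>  x = 8
  v = 2  =>  v = 2
  z = 5 + x  =>  z = 13
  u = z  =>  u = 13
  y = 0  =>  y = 0
  d = y + 6  =>  d = 6
  b = v  =>  b = 2
  return u = 13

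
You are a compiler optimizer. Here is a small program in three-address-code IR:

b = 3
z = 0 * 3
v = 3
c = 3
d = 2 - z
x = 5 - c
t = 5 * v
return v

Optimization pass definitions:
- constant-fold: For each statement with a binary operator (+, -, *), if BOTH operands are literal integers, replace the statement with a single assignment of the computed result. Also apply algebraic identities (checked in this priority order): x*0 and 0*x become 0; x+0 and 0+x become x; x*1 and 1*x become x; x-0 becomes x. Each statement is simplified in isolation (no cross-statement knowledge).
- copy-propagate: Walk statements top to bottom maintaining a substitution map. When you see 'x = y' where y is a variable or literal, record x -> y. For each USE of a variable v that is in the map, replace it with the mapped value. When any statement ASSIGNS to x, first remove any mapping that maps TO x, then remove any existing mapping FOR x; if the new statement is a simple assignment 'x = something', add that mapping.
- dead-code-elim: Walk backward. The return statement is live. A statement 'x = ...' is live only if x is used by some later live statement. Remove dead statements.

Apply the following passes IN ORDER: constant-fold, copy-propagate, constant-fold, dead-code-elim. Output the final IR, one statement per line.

Answer: return 3

Derivation:
Initial IR:
  b = 3
  z = 0 * 3
  v = 3
  c = 3
  d = 2 - z
  x = 5 - c
  t = 5 * v
  return v
After constant-fold (8 stmts):
  b = 3
  z = 0
  v = 3
  c = 3
  d = 2 - z
  x = 5 - c
  t = 5 * v
  return v
After copy-propagate (8 stmts):
  b = 3
  z = 0
  v = 3
  c = 3
  d = 2 - 0
  x = 5 - 3
  t = 5 * 3
  return 3
After constant-fold (8 stmts):
  b = 3
  z = 0
  v = 3
  c = 3
  d = 2
  x = 2
  t = 15
  return 3
After dead-code-elim (1 stmts):
  return 3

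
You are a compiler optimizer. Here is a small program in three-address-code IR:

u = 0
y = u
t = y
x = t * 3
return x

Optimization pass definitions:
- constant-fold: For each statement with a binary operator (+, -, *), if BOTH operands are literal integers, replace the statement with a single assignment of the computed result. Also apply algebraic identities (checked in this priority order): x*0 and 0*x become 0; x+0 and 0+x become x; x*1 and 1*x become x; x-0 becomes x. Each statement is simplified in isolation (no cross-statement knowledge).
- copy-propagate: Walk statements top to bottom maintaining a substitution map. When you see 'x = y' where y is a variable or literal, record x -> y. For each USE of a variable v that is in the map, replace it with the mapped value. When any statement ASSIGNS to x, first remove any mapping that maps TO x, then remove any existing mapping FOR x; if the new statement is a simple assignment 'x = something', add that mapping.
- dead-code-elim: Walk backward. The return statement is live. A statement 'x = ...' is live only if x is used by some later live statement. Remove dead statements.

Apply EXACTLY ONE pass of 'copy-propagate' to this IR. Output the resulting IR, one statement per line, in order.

Answer: u = 0
y = 0
t = 0
x = 0 * 3
return x

Derivation:
Applying copy-propagate statement-by-statement:
  [1] u = 0  (unchanged)
  [2] y = u  -> y = 0
  [3] t = y  -> t = 0
  [4] x = t * 3  -> x = 0 * 3
  [5] return x  (unchanged)
Result (5 stmts):
  u = 0
  y = 0
  t = 0
  x = 0 * 3
  return x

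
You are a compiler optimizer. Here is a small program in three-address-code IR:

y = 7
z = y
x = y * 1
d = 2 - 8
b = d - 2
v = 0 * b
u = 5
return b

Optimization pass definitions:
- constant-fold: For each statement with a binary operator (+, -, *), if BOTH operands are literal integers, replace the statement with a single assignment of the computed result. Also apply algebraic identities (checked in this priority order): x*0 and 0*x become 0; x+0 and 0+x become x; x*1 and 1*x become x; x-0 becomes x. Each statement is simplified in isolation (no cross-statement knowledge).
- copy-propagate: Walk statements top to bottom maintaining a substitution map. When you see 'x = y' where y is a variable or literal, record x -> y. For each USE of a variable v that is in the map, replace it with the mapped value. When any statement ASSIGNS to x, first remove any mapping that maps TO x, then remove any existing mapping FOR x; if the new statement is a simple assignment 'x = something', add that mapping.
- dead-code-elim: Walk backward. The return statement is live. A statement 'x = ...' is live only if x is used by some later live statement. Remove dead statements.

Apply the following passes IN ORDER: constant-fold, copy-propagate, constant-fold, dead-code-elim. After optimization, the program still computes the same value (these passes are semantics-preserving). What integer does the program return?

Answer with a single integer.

Answer: -8

Derivation:
Initial IR:
  y = 7
  z = y
  x = y * 1
  d = 2 - 8
  b = d - 2
  v = 0 * b
  u = 5
  return b
After constant-fold (8 stmts):
  y = 7
  z = y
  x = y
  d = -6
  b = d - 2
  v = 0
  u = 5
  return b
After copy-propagate (8 stmts):
  y = 7
  z = 7
  x = 7
  d = -6
  b = -6 - 2
  v = 0
  u = 5
  return b
After constant-fold (8 stmts):
  y = 7
  z = 7
  x = 7
  d = -6
  b = -8
  v = 0
  u = 5
  return b
After dead-code-elim (2 stmts):
  b = -8
  return b
Evaluate:
  y = 7  =>  y = 7
  z = y  =>  z = 7
  x = y * 1  =>  x = 7
  d = 2 - 8  =>  d = -6
  b = d - 2  =>  b = -8
  v = 0 * b  =>  v = 0
  u = 5  =>  u = 5
  return b = -8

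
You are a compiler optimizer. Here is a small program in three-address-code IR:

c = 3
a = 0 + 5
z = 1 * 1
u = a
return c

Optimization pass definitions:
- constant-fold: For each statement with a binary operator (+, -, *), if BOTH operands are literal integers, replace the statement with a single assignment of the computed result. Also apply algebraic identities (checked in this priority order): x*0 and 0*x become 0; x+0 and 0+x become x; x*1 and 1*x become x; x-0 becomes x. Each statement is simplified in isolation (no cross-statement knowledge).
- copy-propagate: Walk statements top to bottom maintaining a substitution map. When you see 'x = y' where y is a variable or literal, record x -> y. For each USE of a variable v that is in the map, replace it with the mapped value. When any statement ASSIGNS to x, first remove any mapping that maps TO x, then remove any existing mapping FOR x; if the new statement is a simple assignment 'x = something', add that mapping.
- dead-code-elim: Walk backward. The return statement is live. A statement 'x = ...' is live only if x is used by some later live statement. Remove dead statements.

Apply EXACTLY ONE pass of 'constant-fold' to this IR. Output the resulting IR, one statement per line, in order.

Applying constant-fold statement-by-statement:
  [1] c = 3  (unchanged)
  [2] a = 0 + 5  -> a = 5
  [3] z = 1 * 1  -> z = 1
  [4] u = a  (unchanged)
  [5] return c  (unchanged)
Result (5 stmts):
  c = 3
  a = 5
  z = 1
  u = a
  return c

Answer: c = 3
a = 5
z = 1
u = a
return c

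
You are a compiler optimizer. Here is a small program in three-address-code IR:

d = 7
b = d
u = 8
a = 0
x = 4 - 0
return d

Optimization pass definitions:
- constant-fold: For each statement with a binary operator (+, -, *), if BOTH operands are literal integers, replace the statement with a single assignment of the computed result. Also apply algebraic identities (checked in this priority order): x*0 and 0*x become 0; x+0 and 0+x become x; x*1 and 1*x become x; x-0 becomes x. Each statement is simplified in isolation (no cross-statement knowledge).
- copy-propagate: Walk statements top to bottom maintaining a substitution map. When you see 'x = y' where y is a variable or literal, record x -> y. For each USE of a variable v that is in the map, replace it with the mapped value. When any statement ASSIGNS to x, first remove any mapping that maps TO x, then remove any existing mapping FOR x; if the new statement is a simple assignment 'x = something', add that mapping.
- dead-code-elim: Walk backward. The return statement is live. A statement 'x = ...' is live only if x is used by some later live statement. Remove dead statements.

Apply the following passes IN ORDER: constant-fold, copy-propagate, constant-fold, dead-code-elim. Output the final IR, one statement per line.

Initial IR:
  d = 7
  b = d
  u = 8
  a = 0
  x = 4 - 0
  return d
After constant-fold (6 stmts):
  d = 7
  b = d
  u = 8
  a = 0
  x = 4
  return d
After copy-propagate (6 stmts):
  d = 7
  b = 7
  u = 8
  a = 0
  x = 4
  return 7
After constant-fold (6 stmts):
  d = 7
  b = 7
  u = 8
  a = 0
  x = 4
  return 7
After dead-code-elim (1 stmts):
  return 7

Answer: return 7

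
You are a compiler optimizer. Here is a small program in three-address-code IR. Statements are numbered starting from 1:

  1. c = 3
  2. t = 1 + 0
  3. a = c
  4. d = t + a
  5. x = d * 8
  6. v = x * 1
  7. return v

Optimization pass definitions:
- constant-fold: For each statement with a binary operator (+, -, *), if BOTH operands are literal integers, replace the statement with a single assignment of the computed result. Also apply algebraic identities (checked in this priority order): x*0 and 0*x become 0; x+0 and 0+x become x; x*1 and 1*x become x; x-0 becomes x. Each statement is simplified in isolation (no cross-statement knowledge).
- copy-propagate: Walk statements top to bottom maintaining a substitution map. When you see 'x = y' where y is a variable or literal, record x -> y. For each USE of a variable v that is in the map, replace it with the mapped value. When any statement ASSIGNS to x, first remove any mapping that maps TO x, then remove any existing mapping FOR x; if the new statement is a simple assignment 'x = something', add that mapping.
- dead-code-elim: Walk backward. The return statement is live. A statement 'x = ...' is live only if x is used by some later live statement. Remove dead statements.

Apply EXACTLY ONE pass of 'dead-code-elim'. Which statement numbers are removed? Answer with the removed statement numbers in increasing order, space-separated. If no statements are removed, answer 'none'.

Answer: none

Derivation:
Backward liveness scan:
Stmt 1 'c = 3': KEEP (c is live); live-in = []
Stmt 2 't = 1 + 0': KEEP (t is live); live-in = ['c']
Stmt 3 'a = c': KEEP (a is live); live-in = ['c', 't']
Stmt 4 'd = t + a': KEEP (d is live); live-in = ['a', 't']
Stmt 5 'x = d * 8': KEEP (x is live); live-in = ['d']
Stmt 6 'v = x * 1': KEEP (v is live); live-in = ['x']
Stmt 7 'return v': KEEP (return); live-in = ['v']
Removed statement numbers: none
Surviving IR:
  c = 3
  t = 1 + 0
  a = c
  d = t + a
  x = d * 8
  v = x * 1
  return v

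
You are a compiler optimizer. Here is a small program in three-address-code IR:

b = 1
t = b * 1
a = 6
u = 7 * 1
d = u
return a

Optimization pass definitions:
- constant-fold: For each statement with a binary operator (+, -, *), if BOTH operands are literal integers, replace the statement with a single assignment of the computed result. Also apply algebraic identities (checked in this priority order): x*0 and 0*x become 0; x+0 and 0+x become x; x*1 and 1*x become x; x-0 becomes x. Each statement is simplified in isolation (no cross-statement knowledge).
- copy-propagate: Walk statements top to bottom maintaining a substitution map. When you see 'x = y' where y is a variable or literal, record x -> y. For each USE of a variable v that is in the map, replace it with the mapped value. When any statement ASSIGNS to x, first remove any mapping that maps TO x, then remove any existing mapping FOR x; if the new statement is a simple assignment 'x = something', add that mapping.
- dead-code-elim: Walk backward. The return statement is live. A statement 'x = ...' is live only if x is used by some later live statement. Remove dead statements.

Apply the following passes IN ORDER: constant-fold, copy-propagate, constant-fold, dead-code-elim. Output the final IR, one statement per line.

Answer: return 6

Derivation:
Initial IR:
  b = 1
  t = b * 1
  a = 6
  u = 7 * 1
  d = u
  return a
After constant-fold (6 stmts):
  b = 1
  t = b
  a = 6
  u = 7
  d = u
  return a
After copy-propagate (6 stmts):
  b = 1
  t = 1
  a = 6
  u = 7
  d = 7
  return 6
After constant-fold (6 stmts):
  b = 1
  t = 1
  a = 6
  u = 7
  d = 7
  return 6
After dead-code-elim (1 stmts):
  return 6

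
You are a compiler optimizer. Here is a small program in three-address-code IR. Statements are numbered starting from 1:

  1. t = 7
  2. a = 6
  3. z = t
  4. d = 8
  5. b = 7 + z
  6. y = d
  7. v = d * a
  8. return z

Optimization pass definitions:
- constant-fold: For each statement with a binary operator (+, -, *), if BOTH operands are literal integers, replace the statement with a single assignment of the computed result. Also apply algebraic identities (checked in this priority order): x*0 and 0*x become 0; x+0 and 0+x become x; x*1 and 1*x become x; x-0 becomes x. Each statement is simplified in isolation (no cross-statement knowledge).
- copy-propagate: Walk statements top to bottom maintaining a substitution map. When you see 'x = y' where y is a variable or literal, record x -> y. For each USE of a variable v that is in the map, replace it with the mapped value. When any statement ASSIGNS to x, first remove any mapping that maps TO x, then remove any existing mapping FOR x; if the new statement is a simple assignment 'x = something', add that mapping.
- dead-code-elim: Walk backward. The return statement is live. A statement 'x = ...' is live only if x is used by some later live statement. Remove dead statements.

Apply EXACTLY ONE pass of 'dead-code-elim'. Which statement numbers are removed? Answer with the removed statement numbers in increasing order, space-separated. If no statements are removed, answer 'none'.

Backward liveness scan:
Stmt 1 't = 7': KEEP (t is live); live-in = []
Stmt 2 'a = 6': DEAD (a not in live set ['t'])
Stmt 3 'z = t': KEEP (z is live); live-in = ['t']
Stmt 4 'd = 8': DEAD (d not in live set ['z'])
Stmt 5 'b = 7 + z': DEAD (b not in live set ['z'])
Stmt 6 'y = d': DEAD (y not in live set ['z'])
Stmt 7 'v = d * a': DEAD (v not in live set ['z'])
Stmt 8 'return z': KEEP (return); live-in = ['z']
Removed statement numbers: [2, 4, 5, 6, 7]
Surviving IR:
  t = 7
  z = t
  return z

Answer: 2 4 5 6 7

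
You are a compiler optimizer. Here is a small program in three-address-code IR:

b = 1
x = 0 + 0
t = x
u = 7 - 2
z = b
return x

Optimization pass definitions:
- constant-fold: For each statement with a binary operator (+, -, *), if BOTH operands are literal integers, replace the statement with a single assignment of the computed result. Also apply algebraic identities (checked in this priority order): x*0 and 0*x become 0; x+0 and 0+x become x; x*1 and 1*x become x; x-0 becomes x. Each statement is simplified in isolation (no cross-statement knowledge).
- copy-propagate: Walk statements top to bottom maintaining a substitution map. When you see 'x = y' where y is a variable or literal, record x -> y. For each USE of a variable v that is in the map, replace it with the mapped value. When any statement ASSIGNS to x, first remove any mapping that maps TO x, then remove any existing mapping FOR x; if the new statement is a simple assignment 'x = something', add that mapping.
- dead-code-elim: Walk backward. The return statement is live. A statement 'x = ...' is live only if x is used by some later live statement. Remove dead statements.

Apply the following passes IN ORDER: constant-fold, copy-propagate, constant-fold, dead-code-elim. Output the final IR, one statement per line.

Initial IR:
  b = 1
  x = 0 + 0
  t = x
  u = 7 - 2
  z = b
  return x
After constant-fold (6 stmts):
  b = 1
  x = 0
  t = x
  u = 5
  z = b
  return x
After copy-propagate (6 stmts):
  b = 1
  x = 0
  t = 0
  u = 5
  z = 1
  return 0
After constant-fold (6 stmts):
  b = 1
  x = 0
  t = 0
  u = 5
  z = 1
  return 0
After dead-code-elim (1 stmts):
  return 0

Answer: return 0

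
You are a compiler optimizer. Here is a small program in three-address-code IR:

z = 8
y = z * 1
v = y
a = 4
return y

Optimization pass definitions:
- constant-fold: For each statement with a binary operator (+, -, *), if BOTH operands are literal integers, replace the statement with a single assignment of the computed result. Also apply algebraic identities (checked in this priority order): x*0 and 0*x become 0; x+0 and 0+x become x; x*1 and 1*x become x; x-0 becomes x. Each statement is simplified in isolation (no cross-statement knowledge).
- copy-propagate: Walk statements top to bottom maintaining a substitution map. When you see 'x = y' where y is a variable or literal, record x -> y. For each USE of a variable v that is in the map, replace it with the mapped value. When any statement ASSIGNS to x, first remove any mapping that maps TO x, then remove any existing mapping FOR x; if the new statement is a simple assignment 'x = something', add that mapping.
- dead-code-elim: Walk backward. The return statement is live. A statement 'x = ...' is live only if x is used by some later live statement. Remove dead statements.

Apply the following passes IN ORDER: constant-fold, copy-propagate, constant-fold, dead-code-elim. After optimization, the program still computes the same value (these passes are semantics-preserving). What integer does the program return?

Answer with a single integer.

Answer: 8

Derivation:
Initial IR:
  z = 8
  y = z * 1
  v = y
  a = 4
  return y
After constant-fold (5 stmts):
  z = 8
  y = z
  v = y
  a = 4
  return y
After copy-propagate (5 stmts):
  z = 8
  y = 8
  v = 8
  a = 4
  return 8
After constant-fold (5 stmts):
  z = 8
  y = 8
  v = 8
  a = 4
  return 8
After dead-code-elim (1 stmts):
  return 8
Evaluate:
  z = 8  =>  z = 8
  y = z * 1  =>  y = 8
  v = y  =>  v = 8
  a = 4  =>  a = 4
  return y = 8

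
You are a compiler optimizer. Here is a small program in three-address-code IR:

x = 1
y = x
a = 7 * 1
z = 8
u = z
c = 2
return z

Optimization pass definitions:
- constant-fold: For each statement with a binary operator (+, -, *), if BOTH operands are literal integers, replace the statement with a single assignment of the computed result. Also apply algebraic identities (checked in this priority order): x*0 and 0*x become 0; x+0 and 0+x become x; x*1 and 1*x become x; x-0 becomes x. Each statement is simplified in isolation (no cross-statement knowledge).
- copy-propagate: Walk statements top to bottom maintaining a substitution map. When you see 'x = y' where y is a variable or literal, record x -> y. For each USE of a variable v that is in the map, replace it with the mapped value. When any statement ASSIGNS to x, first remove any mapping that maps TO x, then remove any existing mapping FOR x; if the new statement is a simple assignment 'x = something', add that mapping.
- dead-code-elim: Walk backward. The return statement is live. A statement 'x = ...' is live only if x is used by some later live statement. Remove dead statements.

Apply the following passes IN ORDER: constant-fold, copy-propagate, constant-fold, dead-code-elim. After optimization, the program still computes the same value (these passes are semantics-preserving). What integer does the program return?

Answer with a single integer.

Initial IR:
  x = 1
  y = x
  a = 7 * 1
  z = 8
  u = z
  c = 2
  return z
After constant-fold (7 stmts):
  x = 1
  y = x
  a = 7
  z = 8
  u = z
  c = 2
  return z
After copy-propagate (7 stmts):
  x = 1
  y = 1
  a = 7
  z = 8
  u = 8
  c = 2
  return 8
After constant-fold (7 stmts):
  x = 1
  y = 1
  a = 7
  z = 8
  u = 8
  c = 2
  return 8
After dead-code-elim (1 stmts):
  return 8
Evaluate:
  x = 1  =>  x = 1
  y = x  =>  y = 1
  a = 7 * 1  =>  a = 7
  z = 8  =>  z = 8
  u = z  =>  u = 8
  c = 2  =>  c = 2
  return z = 8

Answer: 8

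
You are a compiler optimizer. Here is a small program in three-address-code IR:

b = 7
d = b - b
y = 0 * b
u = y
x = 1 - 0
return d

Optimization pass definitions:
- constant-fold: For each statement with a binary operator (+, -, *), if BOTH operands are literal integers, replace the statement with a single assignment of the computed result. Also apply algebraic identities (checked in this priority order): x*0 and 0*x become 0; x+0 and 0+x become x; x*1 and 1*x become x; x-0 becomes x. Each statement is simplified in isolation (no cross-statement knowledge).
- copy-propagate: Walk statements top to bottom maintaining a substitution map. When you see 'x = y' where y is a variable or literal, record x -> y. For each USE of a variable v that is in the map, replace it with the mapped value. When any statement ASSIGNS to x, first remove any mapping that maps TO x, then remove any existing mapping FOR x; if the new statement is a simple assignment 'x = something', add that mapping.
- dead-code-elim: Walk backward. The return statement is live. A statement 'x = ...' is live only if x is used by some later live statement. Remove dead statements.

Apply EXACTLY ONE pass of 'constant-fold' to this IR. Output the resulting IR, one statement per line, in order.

Applying constant-fold statement-by-statement:
  [1] b = 7  (unchanged)
  [2] d = b - b  (unchanged)
  [3] y = 0 * b  -> y = 0
  [4] u = y  (unchanged)
  [5] x = 1 - 0  -> x = 1
  [6] return d  (unchanged)
Result (6 stmts):
  b = 7
  d = b - b
  y = 0
  u = y
  x = 1
  return d

Answer: b = 7
d = b - b
y = 0
u = y
x = 1
return d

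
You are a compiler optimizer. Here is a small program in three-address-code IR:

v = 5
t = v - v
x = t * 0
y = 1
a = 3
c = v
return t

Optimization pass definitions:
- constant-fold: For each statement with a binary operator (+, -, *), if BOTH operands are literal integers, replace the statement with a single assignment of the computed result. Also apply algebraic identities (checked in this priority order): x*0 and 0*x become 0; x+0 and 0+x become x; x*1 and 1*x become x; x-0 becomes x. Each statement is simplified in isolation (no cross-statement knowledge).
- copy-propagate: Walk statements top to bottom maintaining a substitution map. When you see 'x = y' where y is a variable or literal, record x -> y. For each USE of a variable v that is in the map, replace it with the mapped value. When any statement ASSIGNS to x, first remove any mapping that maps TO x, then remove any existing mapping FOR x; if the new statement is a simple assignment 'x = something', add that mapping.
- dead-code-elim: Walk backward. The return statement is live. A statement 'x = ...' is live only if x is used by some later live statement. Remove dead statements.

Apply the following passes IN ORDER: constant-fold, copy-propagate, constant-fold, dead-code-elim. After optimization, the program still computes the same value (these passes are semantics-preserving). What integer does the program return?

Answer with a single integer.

Initial IR:
  v = 5
  t = v - v
  x = t * 0
  y = 1
  a = 3
  c = v
  return t
After constant-fold (7 stmts):
  v = 5
  t = v - v
  x = 0
  y = 1
  a = 3
  c = v
  return t
After copy-propagate (7 stmts):
  v = 5
  t = 5 - 5
  x = 0
  y = 1
  a = 3
  c = 5
  return t
After constant-fold (7 stmts):
  v = 5
  t = 0
  x = 0
  y = 1
  a = 3
  c = 5
  return t
After dead-code-elim (2 stmts):
  t = 0
  return t
Evaluate:
  v = 5  =>  v = 5
  t = v - v  =>  t = 0
  x = t * 0  =>  x = 0
  y = 1  =>  y = 1
  a = 3  =>  a = 3
  c = v  =>  c = 5
  return t = 0

Answer: 0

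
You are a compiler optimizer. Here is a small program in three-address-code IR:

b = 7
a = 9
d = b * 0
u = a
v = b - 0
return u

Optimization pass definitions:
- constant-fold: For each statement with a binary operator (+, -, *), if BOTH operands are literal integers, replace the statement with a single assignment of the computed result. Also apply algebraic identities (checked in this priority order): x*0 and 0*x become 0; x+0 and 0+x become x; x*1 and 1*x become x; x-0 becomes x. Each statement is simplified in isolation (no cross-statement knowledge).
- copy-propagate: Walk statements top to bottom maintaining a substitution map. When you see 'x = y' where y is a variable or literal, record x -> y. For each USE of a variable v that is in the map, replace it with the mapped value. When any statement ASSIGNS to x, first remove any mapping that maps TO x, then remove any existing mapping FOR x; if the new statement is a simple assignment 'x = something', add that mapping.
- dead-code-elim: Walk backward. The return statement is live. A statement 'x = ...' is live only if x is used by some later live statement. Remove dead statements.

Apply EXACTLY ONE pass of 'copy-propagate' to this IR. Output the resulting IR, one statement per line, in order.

Applying copy-propagate statement-by-statement:
  [1] b = 7  (unchanged)
  [2] a = 9  (unchanged)
  [3] d = b * 0  -> d = 7 * 0
  [4] u = a  -> u = 9
  [5] v = b - 0  -> v = 7 - 0
  [6] return u  -> return 9
Result (6 stmts):
  b = 7
  a = 9
  d = 7 * 0
  u = 9
  v = 7 - 0
  return 9

Answer: b = 7
a = 9
d = 7 * 0
u = 9
v = 7 - 0
return 9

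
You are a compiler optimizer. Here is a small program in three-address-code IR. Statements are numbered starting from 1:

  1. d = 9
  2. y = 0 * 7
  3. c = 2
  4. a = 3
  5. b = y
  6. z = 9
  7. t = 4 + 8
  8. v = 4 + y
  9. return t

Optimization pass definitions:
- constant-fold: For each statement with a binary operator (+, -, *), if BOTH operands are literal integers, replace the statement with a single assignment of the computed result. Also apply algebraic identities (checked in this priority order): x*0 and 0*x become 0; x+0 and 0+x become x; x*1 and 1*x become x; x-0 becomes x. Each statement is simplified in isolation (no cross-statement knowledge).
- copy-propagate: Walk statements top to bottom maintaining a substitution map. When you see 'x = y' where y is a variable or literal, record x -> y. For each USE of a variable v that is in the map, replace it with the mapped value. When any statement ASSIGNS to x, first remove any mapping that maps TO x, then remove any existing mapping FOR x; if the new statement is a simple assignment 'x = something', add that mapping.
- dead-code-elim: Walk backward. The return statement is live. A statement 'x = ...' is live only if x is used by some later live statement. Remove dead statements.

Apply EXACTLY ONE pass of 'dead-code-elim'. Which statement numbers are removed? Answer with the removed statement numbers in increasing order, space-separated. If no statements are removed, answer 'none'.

Backward liveness scan:
Stmt 1 'd = 9': DEAD (d not in live set [])
Stmt 2 'y = 0 * 7': DEAD (y not in live set [])
Stmt 3 'c = 2': DEAD (c not in live set [])
Stmt 4 'a = 3': DEAD (a not in live set [])
Stmt 5 'b = y': DEAD (b not in live set [])
Stmt 6 'z = 9': DEAD (z not in live set [])
Stmt 7 't = 4 + 8': KEEP (t is live); live-in = []
Stmt 8 'v = 4 + y': DEAD (v not in live set ['t'])
Stmt 9 'return t': KEEP (return); live-in = ['t']
Removed statement numbers: [1, 2, 3, 4, 5, 6, 8]
Surviving IR:
  t = 4 + 8
  return t

Answer: 1 2 3 4 5 6 8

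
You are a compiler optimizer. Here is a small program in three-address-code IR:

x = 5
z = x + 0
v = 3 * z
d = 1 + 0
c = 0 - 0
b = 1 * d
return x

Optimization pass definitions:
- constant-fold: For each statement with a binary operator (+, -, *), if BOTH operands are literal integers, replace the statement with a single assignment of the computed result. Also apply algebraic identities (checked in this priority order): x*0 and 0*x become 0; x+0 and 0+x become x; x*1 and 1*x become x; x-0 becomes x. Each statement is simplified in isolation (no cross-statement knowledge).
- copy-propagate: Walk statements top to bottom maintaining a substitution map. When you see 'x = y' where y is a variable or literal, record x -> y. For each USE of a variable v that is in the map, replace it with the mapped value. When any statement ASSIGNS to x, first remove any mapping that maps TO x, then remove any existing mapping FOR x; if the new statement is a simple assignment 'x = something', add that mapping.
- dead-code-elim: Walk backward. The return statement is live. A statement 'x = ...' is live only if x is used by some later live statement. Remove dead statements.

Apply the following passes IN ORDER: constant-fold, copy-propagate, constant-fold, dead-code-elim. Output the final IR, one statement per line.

Answer: return 5

Derivation:
Initial IR:
  x = 5
  z = x + 0
  v = 3 * z
  d = 1 + 0
  c = 0 - 0
  b = 1 * d
  return x
After constant-fold (7 stmts):
  x = 5
  z = x
  v = 3 * z
  d = 1
  c = 0
  b = d
  return x
After copy-propagate (7 stmts):
  x = 5
  z = 5
  v = 3 * 5
  d = 1
  c = 0
  b = 1
  return 5
After constant-fold (7 stmts):
  x = 5
  z = 5
  v = 15
  d = 1
  c = 0
  b = 1
  return 5
After dead-code-elim (1 stmts):
  return 5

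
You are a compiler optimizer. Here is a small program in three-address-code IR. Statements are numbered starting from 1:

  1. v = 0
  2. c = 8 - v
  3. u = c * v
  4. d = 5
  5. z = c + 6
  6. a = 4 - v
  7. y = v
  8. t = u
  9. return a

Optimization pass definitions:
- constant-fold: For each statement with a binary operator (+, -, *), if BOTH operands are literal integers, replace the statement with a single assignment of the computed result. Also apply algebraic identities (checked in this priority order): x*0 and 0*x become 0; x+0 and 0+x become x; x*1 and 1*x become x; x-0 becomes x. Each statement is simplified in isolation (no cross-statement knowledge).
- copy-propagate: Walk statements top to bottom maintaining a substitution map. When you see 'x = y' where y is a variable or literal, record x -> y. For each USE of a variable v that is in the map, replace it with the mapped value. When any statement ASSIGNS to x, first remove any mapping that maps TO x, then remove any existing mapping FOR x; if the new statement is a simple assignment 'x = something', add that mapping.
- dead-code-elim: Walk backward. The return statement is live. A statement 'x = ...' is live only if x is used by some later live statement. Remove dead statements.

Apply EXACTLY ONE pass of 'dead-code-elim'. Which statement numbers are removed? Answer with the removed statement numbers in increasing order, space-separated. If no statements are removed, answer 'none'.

Backward liveness scan:
Stmt 1 'v = 0': KEEP (v is live); live-in = []
Stmt 2 'c = 8 - v': DEAD (c not in live set ['v'])
Stmt 3 'u = c * v': DEAD (u not in live set ['v'])
Stmt 4 'd = 5': DEAD (d not in live set ['v'])
Stmt 5 'z = c + 6': DEAD (z not in live set ['v'])
Stmt 6 'a = 4 - v': KEEP (a is live); live-in = ['v']
Stmt 7 'y = v': DEAD (y not in live set ['a'])
Stmt 8 't = u': DEAD (t not in live set ['a'])
Stmt 9 'return a': KEEP (return); live-in = ['a']
Removed statement numbers: [2, 3, 4, 5, 7, 8]
Surviving IR:
  v = 0
  a = 4 - v
  return a

Answer: 2 3 4 5 7 8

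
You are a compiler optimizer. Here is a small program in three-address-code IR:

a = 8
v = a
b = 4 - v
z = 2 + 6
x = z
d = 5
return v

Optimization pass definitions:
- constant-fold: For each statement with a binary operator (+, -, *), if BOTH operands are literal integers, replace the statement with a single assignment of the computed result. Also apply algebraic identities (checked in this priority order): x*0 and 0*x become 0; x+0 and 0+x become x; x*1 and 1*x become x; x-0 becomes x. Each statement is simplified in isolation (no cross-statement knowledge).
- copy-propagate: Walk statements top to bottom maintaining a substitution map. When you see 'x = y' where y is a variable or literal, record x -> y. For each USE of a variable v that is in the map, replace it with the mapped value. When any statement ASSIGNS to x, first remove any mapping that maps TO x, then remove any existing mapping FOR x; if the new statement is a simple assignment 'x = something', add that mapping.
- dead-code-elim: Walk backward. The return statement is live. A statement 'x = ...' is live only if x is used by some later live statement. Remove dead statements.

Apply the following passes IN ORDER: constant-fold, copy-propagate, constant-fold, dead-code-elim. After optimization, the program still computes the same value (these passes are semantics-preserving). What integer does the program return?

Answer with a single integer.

Answer: 8

Derivation:
Initial IR:
  a = 8
  v = a
  b = 4 - v
  z = 2 + 6
  x = z
  d = 5
  return v
After constant-fold (7 stmts):
  a = 8
  v = a
  b = 4 - v
  z = 8
  x = z
  d = 5
  return v
After copy-propagate (7 stmts):
  a = 8
  v = 8
  b = 4 - 8
  z = 8
  x = 8
  d = 5
  return 8
After constant-fold (7 stmts):
  a = 8
  v = 8
  b = -4
  z = 8
  x = 8
  d = 5
  return 8
After dead-code-elim (1 stmts):
  return 8
Evaluate:
  a = 8  =>  a = 8
  v = a  =>  v = 8
  b = 4 - v  =>  b = -4
  z = 2 + 6  =>  z = 8
  x = z  =>  x = 8
  d = 5  =>  d = 5
  return v = 8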